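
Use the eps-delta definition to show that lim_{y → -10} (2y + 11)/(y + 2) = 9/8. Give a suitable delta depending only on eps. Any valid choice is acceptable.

Let eps > 0 be given. We want delta > 0 with 0 < |y + 10| < delta ⇒ |(2y + 11)/(y + 2) − (9/8)| < eps.
Combining over a common denominator, (2y + 11)/(y + 2) − (9/8) = [(2y + 11)·(-8) − (-9)·(y + 2)] / [(-8)·(y + 2)] = -7(y + 10) / ((-8)(y + 2)).
So |(2y + 11)/(y + 2) − (9/8)| = 7|y + 10| / (8·|y + 2|).
Require delta ≤ 4, so |y + 2| ≥ |-8| − |y + 10| > 8 − 4 = 4.
Hence |(2y + 11)/(y + 2) − (9/8)| < 7|y + 10|/(8·4) = (7/32)|y + 10|, which is < eps once |y + 10| < (32/7)eps.
Take delta = min(4, (32/7)eps). Then 0 < |y + 10| < delta forces both bounds, so |(2y + 11)/(y + 2) − (9/8)| < eps.

delta = min(4, (32/7)eps)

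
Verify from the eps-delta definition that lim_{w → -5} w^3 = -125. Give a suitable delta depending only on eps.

delta = min(2, eps/109)

Let eps > 0. We seek delta > 0 with 0 < |w + 5| < delta ⇒ |w^3 + 125| < eps.
Factor: w^3 + 125 = (w + 5)(w^2 - 5w + 25), so |w^3 + 125| = |w + 5|·|w^2 - 5w + 25|.
Impose delta ≤ 2 so that |w| < 7; then |w^2 - 5w + 25| ≤ 109.
Hence |w^3 + 125| ≤ 109|w + 5|, which is < eps once |w + 5| < eps/109.
Take delta = min(2, eps/109). If 0 < |w + 5| < delta then both bounds hold and |w^3 + 125| ≤ 109|w + 5| < 109·(eps/109) = eps.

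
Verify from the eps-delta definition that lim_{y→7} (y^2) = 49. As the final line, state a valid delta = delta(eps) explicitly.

delta = min(2, eps/16)

Suppose eps > 0. We seek delta > 0 with 0 < |y − 7| < delta ⇒ |y^2 − 49| < eps.
Factor: y^2 − 49 = (y − 7)(y + 7), so |y^2 − 49| = |y − 7|·|y + 7|.
Restrict delta ≤ 2. Then |y − 7| < 2 gives |y| < 9, so by the triangle inequality |y + 7| ≤ 9 + 7 = 16.
Hence |y^2 − 49| ≤ 16|y − 7|, which is < eps once |y − 7| < eps/16.
Take delta = min(2, eps/16). If 0 < |y − 7| < delta then both bounds hold and |y^2 − 49| ≤ 16|y − 7| < 16·(eps/16) = eps.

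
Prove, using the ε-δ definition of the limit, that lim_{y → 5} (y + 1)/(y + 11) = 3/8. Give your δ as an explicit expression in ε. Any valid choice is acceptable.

δ = min(8, (64/5)ε)

Let ε > 0 be given. We want δ > 0 with 0 < |y − 5| < δ ⇒ |(y + 1)/(y + 11) − (3/8)| < ε.
Combining over a common denominator, (y + 1)/(y + 11) − (3/8) = [(y + 1)·16 − 6·(y + 11)] / [16·(y + 11)] = 10(y − 5) / (16(y + 11)).
So |(y + 1)/(y + 11) − (3/8)| = 10|y − 5| / (16·|y + 11|).
Require δ ≤ 8, so |y + 11| ≥ |16| − |y − 5| > 16 − 8 = 8.
Hence |(y + 1)/(y + 11) − (3/8)| < 10|y − 5|/(16·8) = (5/64)|y − 5|, which is < ε once |y − 5| < (64/5)ε.
Take δ = min(8, (64/5)ε). Then 0 < |y − 5| < δ forces both bounds, so |(y + 1)/(y + 11) − (3/8)| < ε.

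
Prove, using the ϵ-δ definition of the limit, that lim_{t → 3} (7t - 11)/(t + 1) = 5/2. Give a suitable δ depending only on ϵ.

Let ϵ > 0. We want δ > 0 with 0 < |t − 3| < δ ⇒ |(7t - 11)/(t + 1) − (5/2)| < ϵ.
Combining over a common denominator, (7t - 11)/(t + 1) − (5/2) = [(7t - 11)·4 − 10·(t + 1)] / [4·(t + 1)] = 18(t − 3) / (4(t + 1)).
So |(7t - 11)/(t + 1) − (5/2)| = 18|t − 3| / (4·|t + 1|).
Require δ ≤ 2, so |t + 1| ≥ |4| − |t − 3| > 4 − 2 = 2.
Hence |(7t - 11)/(t + 1) − (5/2)| < 18|t − 3|/(4·2) = (9/4)|t − 3|, which is < ϵ once |t − 3| < (4/9)ϵ.
Take δ = min(2, (4/9)ϵ). Then 0 < |t − 3| < δ forces both bounds, so |(7t - 11)/(t + 1) − (5/2)| < ϵ.

δ = min(2, (4/9)ϵ)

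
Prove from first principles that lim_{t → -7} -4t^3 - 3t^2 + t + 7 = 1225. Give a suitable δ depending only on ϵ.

δ = min(1, ϵ/630)

Let ϵ > 0 be given. We want δ > 0 such that 0 < |t + 7| < δ implies |(-4t^3 - 3t^2 + t + 7) − 1225| < ϵ.
(-4t^3 - 3t^2 + t + 7) − 1225 = -4t^3 - 3t^2 + t - 1218 = (t + 7)(-4t^2 + 25t - 174).
So |(-4t^3 - 3t^2 + t + 7) − 1225| = |t + 7|·|-4t^2 + 25t - 174|.
Assume first that |t + 7| < 1, so |t| < 8. Then |-4t^2 + 25t - 174| ≤ 4·8^2 + 25·8 + 174 = 630.
Hence |(-4t^3 - 3t^2 + t + 7) − 1225| ≤ 630|t + 7| < ϵ provided |t + 7| < ϵ/630.
Choosing δ = min(1, ϵ/630) ensures both conditions, hence |(-4t^3 - 3t^2 + t + 7) − 1225| < ϵ.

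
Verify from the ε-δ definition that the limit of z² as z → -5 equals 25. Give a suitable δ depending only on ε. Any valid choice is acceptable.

Fix ε > 0. We seek δ > 0 with 0 < |z + 5| < δ ⇒ |z² − 25| < ε.
Factor: z² − 25 = (z + 5)(z - 5), so |z² − 25| = |z + 5|·|z - 5|.
Impose δ ≤ 1 so that |z| < 6; then |z - 5| ≤ 11.
Hence |z² − 25| ≤ 11|z + 5|, which is < ε once |z + 5| < ε/11.
Take δ = min(1, ε/11). If 0 < |z + 5| < δ then both bounds hold and |z² − 25| ≤ 11|z + 5| < 11·(ε/11) = ε.

δ = min(1, ε/11)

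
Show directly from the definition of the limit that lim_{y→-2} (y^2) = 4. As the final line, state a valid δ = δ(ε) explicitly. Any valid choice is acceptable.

δ = min(2, ε/6)

Let ε > 0. We seek δ > 0 with 0 < |y + 2| < δ ⇒ |y^2 − 4| < ε.
Factor: y^2 − 4 = (y + 2)(y - 2), so |y^2 − 4| = |y + 2|·|y - 2|.
Impose δ ≤ 2 so that |y| < 4; then |y - 2| ≤ 6.
Hence |y^2 − 4| ≤ 6|y + 2|, which is < ε once |y + 2| < ε/6.
Take δ = min(2, ε/6). If 0 < |y + 2| < δ then both bounds hold and |y^2 − 4| ≤ 6|y + 2| < 6·(ε/6) = ε.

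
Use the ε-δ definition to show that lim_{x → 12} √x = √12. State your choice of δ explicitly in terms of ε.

δ = min(12, √12·ε)

Let ε > 0 be given. We want δ > 0 such that 0 < |x − 12| < δ implies |√x − √12| < ε.
Multiplying by the conjugate, |√x − √12| = |x − 12|/(√x + √12).
Restrict δ ≤ 12 so that |x − 12| < 12 forces x > 0, and then √x + √12 > √12.
Hence |√x − √12| < |x − 12|/√12, which is < ε once |x − 12| < √12·ε.
Take δ = min(12, √12·ε). If 0 < |x − 12| < δ then x > 0 and |√x − √12| < |x − 12|/√12 < ε.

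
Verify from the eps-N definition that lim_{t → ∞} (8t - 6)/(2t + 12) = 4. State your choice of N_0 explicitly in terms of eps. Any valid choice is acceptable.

N_0 = 27/eps

Fix eps > 0. We seek N_0 > 0 such that t > N_0 implies |(8t - 6)/(2t + 12) − 4| < eps.
(8t - 6)/(2t + 12) − 4 = (2(8t - 6) − 8(2t + 12)) / (2(2t + 12)) = -108/(2(2t + 12)).
For t > 0 we have 2t + 12 > 2t, so |(8t - 6)/(2t + 12) − 4| = 108/(2(2t + 12)) < 108/(2·2t) = 27/t.
Thus |(8t - 6)/(2t + 12) − 4| < eps whenever t > 27/eps.
Take N_0 = 27/eps. If t > N_0 then |(8t - 6)/(2t + 12) − 4| < 27/t < eps.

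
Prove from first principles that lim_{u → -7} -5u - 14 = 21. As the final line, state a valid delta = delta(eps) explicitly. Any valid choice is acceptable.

delta = eps/5

Let eps > 0. We need delta > 0 so that 0 < |u + 7| < delta implies |(-5u - 14) − 21| < eps.
Since (-5u - 14) − 21 = -5(u + 7), we have |(-5u - 14) − 21| = 5|u + 7|.
Thus it suffices that |u + 7| < eps/5.
Take delta = eps/5. If 0 < |u + 7| < delta then |(-5u - 14) − 21| = 5|u + 7| < 5·(eps/5) = eps.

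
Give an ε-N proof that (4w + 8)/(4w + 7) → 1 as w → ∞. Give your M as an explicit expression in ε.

Fix ε > 0. We seek M > 0 such that w > M implies |(4w + 8)/(4w + 7) − 1| < ε.
(4w + 8)/(4w + 7) − 1 = (4(4w + 8) − 4(4w + 7)) / (4(4w + 7)) = 4/(4(4w + 7)).
For w > 0 we have 4w + 7 > 4w, so |(4w + 8)/(4w + 7) − 1| = 4/(4(4w + 7)) < 4/(4·4w) = (1/4)/w.
Thus |(4w + 8)/(4w + 7) − 1| < ε whenever w > (1/4)/ε.
Take M = (1/4)/ε. If w > M then |(4w + 8)/(4w + 7) − 1| < (1/4)/w < ε.

M = (1/4)/ε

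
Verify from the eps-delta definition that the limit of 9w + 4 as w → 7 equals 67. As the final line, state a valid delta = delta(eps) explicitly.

delta = eps/9

Let eps > 0 be given. We need delta > 0 so that 0 < |w − 7| < delta implies |(9w + 4) − 67| < eps.
|(9w + 4) − 67| = |9w - 63| = 9|w − 7|.
Thus it suffices that |w − 7| < eps/9.
Take delta = eps/9. If 0 < |w − 7| < delta then |(9w + 4) − 67| = 9|w − 7| < 9·(eps/9) = eps.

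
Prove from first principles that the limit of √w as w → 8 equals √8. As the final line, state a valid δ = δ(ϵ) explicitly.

Suppose ϵ > 0. We want δ > 0 such that 0 < |w − 8| < δ implies |√w − √8| < ϵ.
Rationalise: √w − √8 = (w − 8)/(√w + √8), so |√w − √8| = |w − 8|/(√w + √8).
Restrict δ ≤ 8 so that |w − 8| < 8 forces w > 0, and then √w + √8 > √8.
Hence |√w − √8| < |w − 8|/√8, which is < ϵ once |w − 8| < √8·ϵ.
Take δ = min(8, √8·ϵ). If 0 < |w − 8| < δ then w > 0 and |√w − √8| < |w − 8|/√8 < ϵ.

δ = min(8, √8·ϵ)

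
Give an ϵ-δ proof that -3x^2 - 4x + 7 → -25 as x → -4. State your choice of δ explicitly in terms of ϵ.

δ = min(1, ϵ/23)

Fix ϵ > 0. We want δ > 0 such that 0 < |x + 4| < δ implies |(-3x^2 - 4x + 7) + 25| < ϵ.
(-3x^2 - 4x + 7) + 25 = -3x^2 - 4x + 32 = (x + 4)(-3x + 8).
So |(-3x^2 - 4x + 7) + 25| = |x + 4|·|-3x + 8|.
Require δ ≤ 1. Then |x + 4| < 1 gives |x| < 5, and by the triangle inequality |-3x + 8| ≤ 3·5 + 8 = 23.
Hence |(-3x^2 - 4x + 7) + 25| ≤ 23|x + 4| < ϵ provided |x + 4| < ϵ/23.
Choosing δ = min(1, ϵ/23) ensures both conditions, hence |(-3x^2 - 4x + 7) + 25| < ϵ.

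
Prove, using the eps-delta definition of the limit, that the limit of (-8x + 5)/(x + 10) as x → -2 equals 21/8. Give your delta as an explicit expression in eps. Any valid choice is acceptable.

Let eps > 0 be given. We want delta > 0 with 0 < |x + 2| < delta ⇒ |(-8x + 5)/(x + 10) − (21/8)| < eps.
Combining over a common denominator, (-8x + 5)/(x + 10) − (21/8) = [(-8x + 5)·8 − 21·(x + 10)] / [8·(x + 10)] = -85(x + 2) / (8(x + 10)).
So |(-8x + 5)/(x + 10) − (21/8)| = 85|x + 2| / (8·|x + 10|).
Require delta ≤ 4, so |x + 10| ≥ |8| − |x + 2| > 8 − 4 = 4.
Hence |(-8x + 5)/(x + 10) − (21/8)| < 85|x + 2|/(8·4) = (85/32)|x + 2|, which is < eps once |x + 2| < (32/85)eps.
Take delta = min(4, (32/85)eps). Then 0 < |x + 2| < delta forces both bounds, so |(-8x + 5)/(x + 10) − (21/8)| < eps.

delta = min(4, (32/85)eps)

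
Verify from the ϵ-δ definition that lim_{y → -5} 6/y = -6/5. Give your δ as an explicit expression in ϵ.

Let ϵ > 0 be given. We seek δ > 0 such that 0 < |y + 5| < δ implies |6/y + 6/5| < ϵ.
|6/y + 6/5| = 6·|-5 − y|/(5·|y|) = 6|y + 5|/(5|y|).
Restrict δ ≤ 5/2. Then |y + 5| < 5/2 gives |y| > 5/2, so 5|y| > 25/2.
Then |6/y + 6/5| < 6|y + 5|/(25/2), which is < ϵ when |y + 5| < (25/12)ϵ.
Take δ = min(5/2, (25/12)ϵ). Then 0 < |y + 5| < δ gives both |y + 5| < 5/2 and |y + 5| < (25/12)ϵ, so |6/y + 6/5| < ϵ.

δ = min(5/2, (25/12)ϵ)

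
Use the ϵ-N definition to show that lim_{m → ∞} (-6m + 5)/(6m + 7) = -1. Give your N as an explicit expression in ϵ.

N = 2/ϵ

Fix ϵ > 0. For m ≥ 1, |(-6m + 5)/(6m + 7) + 1| = |72|/(6(6m + 7)) = 72/(6(6m + 7)).
Since 6m + 7 ≥ 6m for m ≥ 1, this is ≤ 72/(6·6m) = 2/m.
So |(-6m + 5)/(6m + 7) + 1| < ϵ whenever m > 2/ϵ.
Take N = 2/ϵ. If m > N then |(-6m + 5)/(6m + 7) + 1| ≤ 2/m < ϵ.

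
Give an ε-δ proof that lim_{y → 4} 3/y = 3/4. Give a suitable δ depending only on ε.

Let ε > 0 be given. We seek δ > 0 such that 0 < |y − 4| < δ implies |3/y − (3/4)| < ε.
|3/y − (3/4)| = 3·|4 − y|/(4·|y|) = 3|y − 4|/(4|y|).
Require δ ≤ 2 so that |y| > 4 − 2 = 2, hence 4|y| > 8.
Then |3/y − (3/4)| < 3|y − 4|/8, which is < ε when |y − 4| < (8/3)ε.
Take δ = min(2, (8/3)ε). Then 0 < |y − 4| < δ gives both |y − 4| < 2 and |y − 4| < (8/3)ε, so |3/y − (3/4)| < ε.

δ = min(2, (8/3)ε)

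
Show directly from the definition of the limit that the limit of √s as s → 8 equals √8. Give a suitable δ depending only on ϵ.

δ = min(8, √8·ϵ)

Suppose ϵ > 0. We want δ > 0 such that 0 < |s − 8| < δ implies |√s − √8| < ϵ.
Rationalise: √s − √8 = (s − 8)/(√s + √8), so |√s − √8| = |s − 8|/(√s + √8).
Restrict δ ≤ 8 so that |s − 8| < 8 forces s > 0, and then √s + √8 > √8.
Hence |√s − √8| < |s − 8|/√8, which is < ϵ once |s − 8| < √8·ϵ.
Take δ = min(8, √8·ϵ). If 0 < |s − 8| < δ then s > 0 and |√s − √8| < |s − 8|/√8 < ϵ.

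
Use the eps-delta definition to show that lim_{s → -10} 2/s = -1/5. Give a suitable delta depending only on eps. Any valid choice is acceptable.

Let eps > 0 be given. We seek delta > 0 such that 0 < |s + 10| < delta implies |2/s + 1/5| < eps.
|2/s + 1/5| = 2·|-10 − s|/(10·|s|) = 2|s + 10|/(10|s|).
Restrict delta ≤ 5. Then |s + 10| < 5 gives |s| > 5, so 10|s| > 50.
Then |2/s + 1/5| < 2|s + 10|/50, which is < eps when |s + 10| < 25eps.
Take delta = min(5, 25eps). Then 0 < |s + 10| < delta gives both |s + 10| < 5 and |s + 10| < 25eps, so |2/s + 1/5| < eps.

delta = min(5, 25eps)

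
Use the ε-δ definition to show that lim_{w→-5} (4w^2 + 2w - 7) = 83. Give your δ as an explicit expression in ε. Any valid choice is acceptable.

δ = min(1, ε/42)

Let ε > 0. We want δ > 0 such that 0 < |w + 5| < δ implies |(4w^2 + 2w - 7) − 83| < ε.
(4w^2 + 2w - 7) − 83 = 4w^2 + 2w - 90 = (w + 5)(4w - 18).
So |(4w^2 + 2w - 7) − 83| = |w + 5|·|4w - 18|.
Require δ ≤ 1. Then |w + 5| < 1 gives |w| < 6, and by the triangle inequality |4w - 18| ≤ 4·6 + 18 = 42.
Hence |(4w^2 + 2w - 7) − 83| ≤ 42|w + 5| < ε provided |w + 5| < ε/42.
Take δ = min(1, ε/42). Then 0 < |w + 5| < δ gives both |w + 5| < 1 and |w + 5| < ε/42, so |(4w^2 + 2w - 7) − 83| < ε.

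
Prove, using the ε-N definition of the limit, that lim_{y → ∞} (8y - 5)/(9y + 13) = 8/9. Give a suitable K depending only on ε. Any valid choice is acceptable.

Let ε > 0 be given. We seek K > 0 such that y > K implies |(8y - 5)/(9y + 13) − (8/9)| < ε.
(8y - 5)/(9y + 13) − (8/9) = (9(8y - 5) − 8(9y + 13)) / (9(9y + 13)) = -149/(9(9y + 13)).
For y > 0 we have 9y + 13 > 9y, so |(8y - 5)/(9y + 13) − (8/9)| = 149/(9(9y + 13)) < 149/(9·9y) = (149/81)/y.
Thus |(8y - 5)/(9y + 13) − (8/9)| < ε whenever y > (149/81)/ε.
Take K = (149/81)/ε. If y > K then |(8y - 5)/(9y + 13) − (8/9)| < (149/81)/y < ε.

K = (149/81)/ε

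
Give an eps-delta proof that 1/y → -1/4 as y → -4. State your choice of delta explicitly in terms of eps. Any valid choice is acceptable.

delta = min(2, 8eps)

Fix eps > 0. We seek delta > 0 such that 0 < |y + 4| < delta implies |1/y + 1/4| < eps.
|1/y + 1/4| = |-4 − y|/(4·|y|) = |y + 4|/(4|y|).
Require delta ≤ 2 so that |y| > 4 − 2 = 2, hence 4|y| > 8.
Then |1/y + 1/4| < |y + 4|/8, which is < eps when |y + 4| < 8eps.
Take delta = min(2, 8eps). Then 0 < |y + 4| < delta gives both |y + 4| < 2 and |y + 4| < 8eps, so |1/y + 1/4| < eps.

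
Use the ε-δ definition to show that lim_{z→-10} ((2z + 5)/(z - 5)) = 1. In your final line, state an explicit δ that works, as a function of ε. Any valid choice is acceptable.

δ = min(15/2, (15/2)ε)

Fix ε > 0. We want δ > 0 with 0 < |z + 10| < δ ⇒ |(2z + 5)/(z - 5) − 1| < ε.
Combining over a common denominator, (2z + 5)/(z - 5) − 1 = [(2z + 5)·(-15) − (-15)·(z - 5)] / [(-15)·(z - 5)] = -15(z + 10) / ((-15)(z - 5)).
So |(2z + 5)/(z - 5) − 1| = 15|z + 10| / (15·|z − 5|).
Require δ ≤ 15/2, so |z − 5| ≥ |-15| − |z + 10| > 15 − 15/2 = 15/2.
Hence |(2z + 5)/(z - 5) − 1| < 15|z + 10|/(15·(15/2)) = (2/15)|z + 10|, which is < ε once |z + 10| < (15/2)ε.
Take δ = min(15/2, (15/2)ε). Then 0 < |z + 10| < δ forces both bounds, so |(2z + 5)/(z - 5) − 1| < ε.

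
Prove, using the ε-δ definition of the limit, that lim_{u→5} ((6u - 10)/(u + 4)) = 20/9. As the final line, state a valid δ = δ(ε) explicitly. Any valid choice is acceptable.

Suppose ε > 0. We want δ > 0 with 0 < |u − 5| < δ ⇒ |(6u - 10)/(u + 4) − (20/9)| < ε.
Combining over a common denominator, (6u - 10)/(u + 4) − (20/9) = [(6u - 10)·9 − 20·(u + 4)] / [9·(u + 4)] = 34(u − 5) / (9(u + 4)).
So |(6u - 10)/(u + 4) − (20/9)| = 34|u − 5| / (9·|u + 4|).
Require δ ≤ 9/2, so |u + 4| ≥ |9| − |u − 5| > 9 − 9/2 = 9/2.
Hence |(6u - 10)/(u + 4) − (20/9)| < 34|u − 5|/(9·(9/2)) = (68/81)|u − 5|, which is < ε once |u − 5| < (81/68)ε.
Take δ = min(9/2, (81/68)ε). Then 0 < |u − 5| < δ forces both bounds, so |(6u - 10)/(u + 4) − (20/9)| < ε.

δ = min(9/2, (81/68)ε)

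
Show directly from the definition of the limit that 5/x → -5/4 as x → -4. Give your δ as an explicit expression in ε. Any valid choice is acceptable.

δ = min(2, (8/5)ε)

Let ε > 0 be given. We seek δ > 0 such that 0 < |x + 4| < δ implies |5/x + 5/4| < ε.
|5/x + 5/4| = 5·|-4 − x|/(4·|x|) = 5|x + 4|/(4|x|).
Require δ ≤ 2 so that |x| > 4 − 2 = 2, hence 4|x| > 8.
Then |5/x + 5/4| < 5|x + 4|/8, which is < ε when |x + 4| < (8/5)ε.
Take δ = min(2, (8/5)ε). Then 0 < |x + 4| < δ gives both |x + 4| < 2 and |x + 4| < (8/5)ε, so |5/x + 5/4| < ε.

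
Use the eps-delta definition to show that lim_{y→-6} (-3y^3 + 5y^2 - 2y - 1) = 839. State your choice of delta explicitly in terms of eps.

delta = min(1, eps/448)

Let eps > 0 be given. We want delta > 0 such that 0 < |y + 6| < delta implies |(-3y^3 + 5y^2 - 2y - 1) − 839| < eps.
(-3y^3 + 5y^2 - 2y - 1) − 839 = -3y^3 + 5y^2 - 2y - 840 = (y + 6)(-3y^2 + 23y - 140).
So |(-3y^3 + 5y^2 - 2y - 1) − 839| = |y + 6|·|-3y^2 + 23y - 140|.
Require delta ≤ 1. Then |y + 6| < 1 gives |y| < 7, and by the triangle inequality |-3y^2 + 23y - 140| ≤ 3·7^2 + 23·7 + 140 = 448.
Hence |(-3y^3 + 5y^2 - 2y - 1) − 839| ≤ 448|y + 6| < eps provided |y + 6| < eps/448.
Take delta = min(1, eps/448). Then 0 < |y + 6| < delta gives both |y + 6| < 1 and |y + 6| < eps/448, so |(-3y^3 + 5y^2 - 2y - 1) − 839| < eps.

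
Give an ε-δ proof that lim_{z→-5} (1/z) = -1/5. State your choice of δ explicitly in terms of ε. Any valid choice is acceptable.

δ = min(5/2, (25/2)ε)

Fix ε > 0. We seek δ > 0 such that 0 < |z + 5| < δ implies |1/z + 1/5| < ε.
|1/z + 1/5| = |-5 − z|/(5·|z|) = |z + 5|/(5|z|).
Require δ ≤ 5/2 so that |z| > 5 − 5/2 = 5/2, hence 5|z| > 25/2.
Then |1/z + 1/5| < |z + 5|/(25/2), which is < ε when |z + 5| < (25/2)ε.
Take δ = min(5/2, (25/2)ε). Then 0 < |z + 5| < δ gives both |z + 5| < 5/2 and |z + 5| < (25/2)ε, so |1/z + 1/5| < ε.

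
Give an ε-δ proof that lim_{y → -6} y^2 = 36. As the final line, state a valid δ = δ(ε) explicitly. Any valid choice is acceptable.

Let ε > 0 be given. We seek δ > 0 with 0 < |y + 6| < δ ⇒ |y^2 − 36| < ε.
Factor: y^2 − 36 = (y + 6)(y - 6), so |y^2 − 36| = |y + 6|·|y - 6|.
Restrict δ ≤ 1. Then |y + 6| < 1 gives |y| < 7, so by the triangle inequality |y - 6| ≤ 7 + 6 = 13.
Hence |y^2 − 36| ≤ 13|y + 6|, which is < ε once |y + 6| < ε/13.
Take δ = min(1, ε/13). If 0 < |y + 6| < δ then both bounds hold and |y^2 − 36| ≤ 13|y + 6| < 13·(ε/13) = ε.

δ = min(1, ε/13)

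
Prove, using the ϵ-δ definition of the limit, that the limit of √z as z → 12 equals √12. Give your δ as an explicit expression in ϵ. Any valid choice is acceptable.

δ = min(12, √12·ϵ)

Let ϵ > 0 be given. We want δ > 0 such that 0 < |z − 12| < δ implies |√z − √12| < ϵ.
Multiplying by the conjugate, |√z − √12| = |z − 12|/(√z + √12).
Restrict δ ≤ 12 so that |z − 12| < 12 forces z > 0, and then √z + √12 > √12.
Hence |√z − √12| < |z − 12|/√12, which is < ϵ once |z − 12| < √12·ϵ.
Take δ = min(12, √12·ϵ). If 0 < |z − 12| < δ then z > 0 and |√z − √12| < |z − 12|/√12 < ϵ.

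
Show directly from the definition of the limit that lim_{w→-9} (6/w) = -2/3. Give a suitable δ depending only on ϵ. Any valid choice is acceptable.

δ = min(9/2, (27/4)ϵ)

Let ϵ > 0. We seek δ > 0 such that 0 < |w + 9| < δ implies |6/w + 2/3| < ϵ.
|6/w + 2/3| = 6·|-9 − w|/(9·|w|) = 6|w + 9|/(9|w|).
Require δ ≤ 9/2 so that |w| > 9 − 9/2 = 9/2, hence 9|w| > 81/2.
Then |6/w + 2/3| < 6|w + 9|/(81/2), which is < ϵ when |w + 9| < (27/4)ϵ.
Take δ = min(9/2, (27/4)ϵ). Then 0 < |w + 9| < δ gives both |w + 9| < 9/2 and |w + 9| < (27/4)ϵ, so |6/w + 2/3| < ϵ.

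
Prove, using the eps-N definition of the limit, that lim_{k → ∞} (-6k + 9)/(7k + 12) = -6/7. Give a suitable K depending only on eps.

Fix eps > 0. For k ≥ 1, |(-6k + 9)/(7k + 12) + 6/7| = |135|/(7(7k + 12)) = 135/(7(7k + 12)).
Since 7k + 12 ≥ 7k for k ≥ 1, this is ≤ 135/(7·7k) = (135/49)/k.
So |(-6k + 9)/(7k + 12) + 6/7| < eps whenever k > (135/49)/eps.
Take K = (135/49)/eps. If k > K then |(-6k + 9)/(7k + 12) + 6/7| ≤ (135/49)/k < eps.

K = (135/49)/eps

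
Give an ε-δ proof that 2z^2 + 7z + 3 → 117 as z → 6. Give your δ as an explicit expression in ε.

δ = min(2, ε/35)

Let ε > 0 be given. We want δ > 0 such that 0 < |z − 6| < δ implies |(2z^2 + 7z + 3) − 117| < ε.
(2z^2 + 7z + 3) − 117 = 2z^2 + 7z - 114 = (z − 6)(2z + 19).
So |(2z^2 + 7z + 3) − 117| = |z − 6|·|2z + 19|.
Require δ ≤ 2. Then |z − 6| < 2 gives |z| < 8, and by the triangle inequality |2z + 19| ≤ 2·8 + 19 = 35.
Hence |(2z^2 + 7z + 3) − 117| ≤ 35|z − 6| < ε provided |z − 6| < ε/35.
Take δ = min(2, ε/35). Then 0 < |z − 6| < δ gives both |z − 6| < 2 and |z − 6| < ε/35, so |(2z^2 + 7z + 3) − 117| < ε.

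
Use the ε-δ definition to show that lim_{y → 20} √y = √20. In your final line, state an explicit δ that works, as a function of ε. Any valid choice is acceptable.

δ = min(20, √20·ε)

Let ε > 0 be given. We want δ > 0 such that 0 < |y − 20| < δ implies |√y − √20| < ε.
Multiplying by the conjugate, |√y − √20| = |y − 20|/(√y + √20).
Restrict δ ≤ 20 so that |y − 20| < 20 forces y > 0, and then √y + √20 > √20.
Hence |√y − √20| < |y − 20|/√20, which is < ε once |y − 20| < √20·ε.
Take δ = min(20, √20·ε). If 0 < |y − 20| < δ then y > 0 and |√y − √20| < |y − 20|/√20 < ε.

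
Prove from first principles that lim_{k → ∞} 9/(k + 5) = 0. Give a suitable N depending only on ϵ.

N = 9/ϵ

Let ϵ > 0. For k ≥ 1, |9/(k + 5) − 0| = 9/(k + 5) ≤ 9/k.
We need 9/k < ϵ, i.e. k > 9/ϵ.
Take N = 9/ϵ. If k > N then |9/(k + 5)| ≤ 9/k < ϵ.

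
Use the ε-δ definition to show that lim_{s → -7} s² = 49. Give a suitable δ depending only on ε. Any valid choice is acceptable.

Suppose ε > 0. We seek δ > 0 with 0 < |s + 7| < δ ⇒ |s² − 49| < ε.
Factor: s² − 49 = (s + 7)(s - 7), so |s² − 49| = |s + 7|·|s - 7|.
Impose δ ≤ 1 so that |s| < 8; then |s - 7| ≤ 15.
Hence |s² − 49| ≤ 15|s + 7|, which is < ε once |s + 7| < ε/15.
Take δ = min(1, ε/15). If 0 < |s + 7| < δ then both bounds hold and |s² − 49| ≤ 15|s + 7| < 15·(ε/15) = ε.

δ = min(1, ε/15)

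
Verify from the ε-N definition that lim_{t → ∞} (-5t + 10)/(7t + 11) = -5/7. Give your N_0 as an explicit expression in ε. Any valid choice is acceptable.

Let ε > 0 be given. We seek N_0 > 0 such that t > N_0 implies |(-5t + 10)/(7t + 11) + 5/7| < ε.
(-5t + 10)/(7t + 11) + 5/7 = (7(-5t + 10) − (-5)(7t + 11)) / (7(7t + 11)) = 125/(7(7t + 11)).
For t > 0 we have 7t + 11 > 7t, so |(-5t + 10)/(7t + 11) + 5/7| = 125/(7(7t + 11)) < 125/(7·7t) = (125/49)/t.
Thus |(-5t + 10)/(7t + 11) + 5/7| < ε whenever t > (125/49)/ε.
Take N_0 = (125/49)/ε. If t > N_0 then |(-5t + 10)/(7t + 11) + 5/7| < (125/49)/t < ε.

N_0 = (125/49)/ε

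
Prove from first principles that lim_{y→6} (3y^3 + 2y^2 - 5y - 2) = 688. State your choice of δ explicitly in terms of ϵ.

Fix ϵ > 0. We want δ > 0 such that 0 < |y − 6| < δ implies |(3y^3 + 2y^2 - 5y - 2) − 688| < ϵ.
(3y^3 + 2y^2 - 5y - 2) − 688 = 3y^3 + 2y^2 - 5y - 690 = (y − 6)(3y^2 + 20y + 115).
So |(3y^3 + 2y^2 - 5y - 2) − 688| = |y − 6|·|3y^2 + 20y + 115|.
Require δ ≤ 2. Then |y − 6| < 2 gives |y| < 8, and by the triangle inequality |3y^2 + 20y + 115| ≤ 3·8^2 + 20·8 + 115 = 467.
Hence |(3y^3 + 2y^2 - 5y - 2) − 688| ≤ 467|y − 6| < ϵ provided |y − 6| < ϵ/467.
Choosing δ = min(2, ϵ/467) ensures both conditions, hence |(3y^3 + 2y^2 - 5y - 2) − 688| < ϵ.

δ = min(2, ϵ/467)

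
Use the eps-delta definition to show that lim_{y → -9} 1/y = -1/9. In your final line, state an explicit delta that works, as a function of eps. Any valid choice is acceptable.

delta = min(9/2, (81/2)eps)

Let eps > 0 be given. We seek delta > 0 such that 0 < |y + 9| < delta implies |1/y + 1/9| < eps.
|1/y + 1/9| = |-9 − y|/(9·|y|) = |y + 9|/(9|y|).
Require delta ≤ 9/2 so that |y| > 9 − 9/2 = 9/2, hence 9|y| > 81/2.
Then |1/y + 1/9| < |y + 9|/(81/2), which is < eps when |y + 9| < (81/2)eps.
Take delta = min(9/2, (81/2)eps). Then 0 < |y + 9| < delta gives both |y + 9| < 9/2 and |y + 9| < (81/2)eps, so |1/y + 1/9| < eps.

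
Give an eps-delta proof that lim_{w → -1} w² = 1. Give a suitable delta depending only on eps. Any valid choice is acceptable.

delta = min(2, eps/4)

Fix eps > 0. We seek delta > 0 with 0 < |w + 1| < delta ⇒ |w² − 1| < eps.
Factor: w² − 1 = (w + 1)(w - 1), so |w² − 1| = |w + 1|·|w - 1|.
Impose delta ≤ 2 so that |w| < 3; then |w - 1| ≤ 4.
Hence |w² − 1| ≤ 4|w + 1|, which is < eps once |w + 1| < eps/4.
Take delta = min(2, eps/4). If 0 < |w + 1| < delta then both bounds hold and |w² − 1| ≤ 4|w + 1| < 4·(eps/4) = eps.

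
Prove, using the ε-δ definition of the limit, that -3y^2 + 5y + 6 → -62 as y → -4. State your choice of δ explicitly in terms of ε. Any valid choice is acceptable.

Suppose ε > 0. We want δ > 0 such that 0 < |y + 4| < δ implies |(-3y^2 + 5y + 6) + 62| < ε.
(-3y^2 + 5y + 6) + 62 = -3y^2 + 5y + 68 = (y + 4)(-3y + 17).
So |(-3y^2 + 5y + 6) + 62| = |y + 4|·|-3y + 17|.
Assume first that |y + 4| < 2, so |y| < 6. Then |-3y + 17| ≤ 3·6 + 17 = 35.
Hence |(-3y^2 + 5y + 6) + 62| ≤ 35|y + 4| < ε provided |y + 4| < ε/35.
Choosing δ = min(2, ε/35) ensures both conditions, hence |(-3y^2 + 5y + 6) + 62| < ε.

δ = min(2, ε/35)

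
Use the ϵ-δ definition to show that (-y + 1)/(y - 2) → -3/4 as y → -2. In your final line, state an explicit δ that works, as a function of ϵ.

δ = min(2, 8ϵ)

Fix ϵ > 0. We want δ > 0 with 0 < |y + 2| < δ ⇒ |(-y + 1)/(y - 2) + 3/4| < ϵ.
Combining over a common denominator, (-y + 1)/(y - 2) + 3/4 = [(-y + 1)·(-4) − 3·(y - 2)] / [(-4)·(y - 2)] = 1(y + 2) / ((-4)(y - 2)).
So |(-y + 1)/(y - 2) + 3/4| = |y + 2| / (4·|y − 2|).
Restrict δ ≤ 2. Then |y + 2| < 2 gives |y − 2| = |(y + 2) + (-4)| ≥ 4 − 2 = 2.
Hence |(-y + 1)/(y - 2) + 3/4| < |y + 2|/(4·2) = (1/8)|y + 2|, which is < ϵ once |y + 2| < 8ϵ.
Take δ = min(2, 8ϵ). Then 0 < |y + 2| < δ forces both bounds, so |(-y + 1)/(y - 2) + 3/4| < ϵ.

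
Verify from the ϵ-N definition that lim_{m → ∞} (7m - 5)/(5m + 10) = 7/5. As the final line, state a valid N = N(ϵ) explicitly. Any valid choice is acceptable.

N = (19/5)/ϵ

Fix ϵ > 0. For m ≥ 1, |(7m - 5)/(5m + 10) − (7/5)| = |-95|/(5(5m + 10)) = 95/(5(5m + 10)).
Since 5m + 10 ≥ 5m for m ≥ 1, this is ≤ 95/(5·5m) = (19/5)/m.
So |(7m - 5)/(5m + 10) − (7/5)| < ϵ whenever m > (19/5)/ϵ.
Take N = (19/5)/ϵ. If m > N then |(7m - 5)/(5m + 10) − (7/5)| ≤ (19/5)/m < ϵ.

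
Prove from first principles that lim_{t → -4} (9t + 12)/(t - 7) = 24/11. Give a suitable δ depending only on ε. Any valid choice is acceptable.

Let ε > 0. We want δ > 0 with 0 < |t + 4| < δ ⇒ |(9t + 12)/(t - 7) − (24/11)| < ε.
Combining over a common denominator, (9t + 12)/(t - 7) − (24/11) = [(9t + 12)·(-11) − (-24)·(t - 7)] / [(-11)·(t - 7)] = -75(t + 4) / ((-11)(t - 7)).
So |(9t + 12)/(t - 7) − (24/11)| = 75|t + 4| / (11·|t − 7|).
Require δ ≤ 11/2, so |t − 7| ≥ |-11| − |t + 4| > 11 − 11/2 = 11/2.
Hence |(9t + 12)/(t - 7) − (24/11)| < 75|t + 4|/(11·(11/2)) = (150/121)|t + 4|, which is < ε once |t + 4| < (121/150)ε.
Take δ = min(11/2, (121/150)ε). Then 0 < |t + 4| < δ forces both bounds, so |(9t + 12)/(t - 7) − (24/11)| < ε.

δ = min(11/2, (121/150)ε)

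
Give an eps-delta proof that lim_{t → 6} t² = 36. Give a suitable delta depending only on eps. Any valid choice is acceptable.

delta = min(1, eps/13)

Let eps > 0. We seek delta > 0 with 0 < |t − 6| < delta ⇒ |t² − 36| < eps.
Factor: t² − 36 = (t − 6)(t + 6), so |t² − 36| = |t − 6|·|t + 6|.
Restrict delta ≤ 1. Then |t − 6| < 1 gives |t| < 7, so by the triangle inequality |t + 6| ≤ 7 + 6 = 13.
Hence |t² − 36| ≤ 13|t − 6|, which is < eps once |t − 6| < eps/13.
Take delta = min(1, eps/13). If 0 < |t − 6| < delta then both bounds hold and |t² − 36| ≤ 13|t − 6| < 13·(eps/13) = eps.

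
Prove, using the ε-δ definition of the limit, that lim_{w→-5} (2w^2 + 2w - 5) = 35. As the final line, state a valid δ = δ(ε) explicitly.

δ = min(1, ε/20)

Suppose ε > 0. We want δ > 0 such that 0 < |w + 5| < δ implies |(2w^2 + 2w - 5) − 35| < ε.
(2w^2 + 2w - 5) − 35 = 2w^2 + 2w - 40 = (w + 5)(2w - 8).
So |(2w^2 + 2w - 5) − 35| = |w + 5|·|2w - 8|.
Require δ ≤ 1. Then |w + 5| < 1 gives |w| < 6, and by the triangle inequality |2w - 8| ≤ 2·6 + 8 = 20.
Hence |(2w^2 + 2w - 5) − 35| ≤ 20|w + 5| < ε provided |w + 5| < ε/20.
Take δ = min(1, ε/20). Then 0 < |w + 5| < δ gives both |w + 5| < 1 and |w + 5| < ε/20, so |(2w^2 + 2w - 5) − 35| < ε.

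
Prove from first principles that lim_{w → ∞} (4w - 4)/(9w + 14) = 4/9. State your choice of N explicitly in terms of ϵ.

N = (92/81)/ϵ

Suppose ϵ > 0. We seek N > 0 such that w > N implies |(4w - 4)/(9w + 14) − (4/9)| < ϵ.
(4w - 4)/(9w + 14) − (4/9) = (9(4w - 4) − 4(9w + 14)) / (9(9w + 14)) = -92/(9(9w + 14)).
For w > 0 we have 9w + 14 > 9w, so |(4w - 4)/(9w + 14) − (4/9)| = 92/(9(9w + 14)) < 92/(9·9w) = (92/81)/w.
Thus |(4w - 4)/(9w + 14) − (4/9)| < ϵ whenever w > (92/81)/ϵ.
Take N = (92/81)/ϵ. If w > N then |(4w - 4)/(9w + 14) − (4/9)| < (92/81)/w < ϵ.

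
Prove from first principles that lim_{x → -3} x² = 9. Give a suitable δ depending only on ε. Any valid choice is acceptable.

δ = min(2, ε/8)

Fix ε > 0. We seek δ > 0 with 0 < |x + 3| < δ ⇒ |x² − 9| < ε.
Factor: x² − 9 = (x + 3)(x - 3), so |x² − 9| = |x + 3|·|x - 3|.
Restrict δ ≤ 2. Then |x + 3| < 2 gives |x| < 5, so by the triangle inequality |x - 3| ≤ 5 + 3 = 8.
Hence |x² − 9| ≤ 8|x + 3|, which is < ε once |x + 3| < ε/8.
Take δ = min(2, ε/8). If 0 < |x + 3| < δ then both bounds hold and |x² − 9| ≤ 8|x + 3| < 8·(ε/8) = ε.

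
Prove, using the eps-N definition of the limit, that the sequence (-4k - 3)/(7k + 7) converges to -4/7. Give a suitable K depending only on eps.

Let eps > 0 be given. For k ≥ 1, |(-4k - 3)/(7k + 7) + 4/7| = |7|/(7(7k + 7)) = 7/(7(7k + 7)).
Since 7k + 7 ≥ 7k for k ≥ 1, this is ≤ 7/(7·7k) = (1/7)/k.
So |(-4k - 3)/(7k + 7) + 4/7| < eps whenever k > (1/7)/eps.
Take K = (1/7)/eps. If k > K then |(-4k - 3)/(7k + 7) + 4/7| ≤ (1/7)/k < eps.

K = (1/7)/eps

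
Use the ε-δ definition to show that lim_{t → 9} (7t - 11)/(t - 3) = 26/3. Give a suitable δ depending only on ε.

Let ε > 0 be given. We want δ > 0 with 0 < |t − 9| < δ ⇒ |(7t - 11)/(t - 3) − (26/3)| < ε.
Combining over a common denominator, (7t - 11)/(t - 3) − (26/3) = [(7t - 11)·6 − 52·(t - 3)] / [6·(t - 3)] = -10(t − 9) / (6(t - 3)).
So |(7t - 11)/(t - 3) − (26/3)| = 10|t − 9| / (6·|t − 3|).
Require δ ≤ 3, so |t − 3| ≥ |6| − |t − 9| > 6 − 3 = 3.
Hence |(7t - 11)/(t - 3) − (26/3)| < 10|t − 9|/(6·3) = (5/9)|t − 9|, which is < ε once |t − 9| < (9/5)ε.
Take δ = min(3, (9/5)ε). Then 0 < |t − 9| < δ forces both bounds, so |(7t - 11)/(t - 3) − (26/3)| < ε.

δ = min(3, (9/5)ε)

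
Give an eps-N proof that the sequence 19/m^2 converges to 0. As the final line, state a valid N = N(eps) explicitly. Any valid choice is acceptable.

Suppose eps > 0. For m ≥ 1, |19/m^2 − 0| = 19/m^2.
19/m^2 < eps ⇔ m^2 > 19/eps ⇔ m > (19/eps)^{1/2}.
Take N = (19/eps)^{1/2}. Then m > N implies 19/m^2 < eps.

N = (19/eps)^{1/2}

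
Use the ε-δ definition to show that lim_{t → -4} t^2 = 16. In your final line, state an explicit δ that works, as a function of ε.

δ = min(1, ε/9)

Suppose ε > 0. We seek δ > 0 with 0 < |t + 4| < δ ⇒ |t^2 − 16| < ε.
Factor: t^2 − 16 = (t + 4)(t - 4), so |t^2 − 16| = |t + 4|·|t - 4|.
Impose δ ≤ 1 so that |t| < 5; then |t - 4| ≤ 9.
Hence |t^2 − 16| ≤ 9|t + 4|, which is < ε once |t + 4| < ε/9.
Take δ = min(1, ε/9). If 0 < |t + 4| < δ then both bounds hold and |t^2 − 16| ≤ 9|t + 4| < 9·(ε/9) = ε.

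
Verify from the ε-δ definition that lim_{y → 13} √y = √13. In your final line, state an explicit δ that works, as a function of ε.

δ = min(13, √13·ε)

Let ε > 0 be given. We want δ > 0 such that 0 < |y − 13| < δ implies |√y − √13| < ε.
Multiplying by the conjugate, |√y − √13| = |y − 13|/(√y + √13).
Restrict δ ≤ 13 so that |y − 13| < 13 forces y > 0, and then √y + √13 > √13.
Hence |√y − √13| < |y − 13|/√13, which is < ε once |y − 13| < √13·ε.
Take δ = min(13, √13·ε). If 0 < |y − 13| < δ then y > 0 and |√y − √13| < |y − 13|/√13 < ε.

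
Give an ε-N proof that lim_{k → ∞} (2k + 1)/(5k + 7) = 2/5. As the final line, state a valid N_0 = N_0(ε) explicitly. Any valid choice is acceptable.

Let ε > 0. For k ≥ 1, |(2k + 1)/(5k + 7) − (2/5)| = |-9|/(5(5k + 7)) = 9/(5(5k + 7)).
Since 5k + 7 ≥ 5k for k ≥ 1, this is ≤ 9/(5·5k) = (9/25)/k.
So |(2k + 1)/(5k + 7) − (2/5)| < ε whenever k > (9/25)/ε.
Take N_0 = (9/25)/ε. If k > N_0 then |(2k + 1)/(5k + 7) − (2/5)| ≤ (9/25)/k < ε.

N_0 = (9/25)/ε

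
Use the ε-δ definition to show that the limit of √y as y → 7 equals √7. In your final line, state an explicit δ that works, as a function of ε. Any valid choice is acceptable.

δ = min(7, √7·ε)

Fix ε > 0. We want δ > 0 such that 0 < |y − 7| < δ implies |√y − √7| < ε.
Rationalise: √y − √7 = (y − 7)/(√y + √7), so |√y − √7| = |y − 7|/(√y + √7).
Restrict δ ≤ 7 so that |y − 7| < 7 forces y > 0, and then √y + √7 > √7.
Hence |√y − √7| < |y − 7|/√7, which is < ε once |y − 7| < √7·ε.
Take δ = min(7, √7·ε). If 0 < |y − 7| < δ then y > 0 and |√y − √7| < |y − 7|/√7 < ε.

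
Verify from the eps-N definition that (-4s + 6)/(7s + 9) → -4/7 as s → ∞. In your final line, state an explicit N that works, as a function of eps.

N = (78/49)/eps

Suppose eps > 0. We seek N > 0 such that s > N implies |(-4s + 6)/(7s + 9) + 4/7| < eps.
(-4s + 6)/(7s + 9) + 4/7 = (7(-4s + 6) − (-4)(7s + 9)) / (7(7s + 9)) = 78/(7(7s + 9)).
For s > 0 we have 7s + 9 > 7s, so |(-4s + 6)/(7s + 9) + 4/7| = 78/(7(7s + 9)) < 78/(7·7s) = (78/49)/s.
Thus |(-4s + 6)/(7s + 9) + 4/7| < eps whenever s > (78/49)/eps.
Take N = (78/49)/eps. If s > N then |(-4s + 6)/(7s + 9) + 4/7| < (78/49)/s < eps.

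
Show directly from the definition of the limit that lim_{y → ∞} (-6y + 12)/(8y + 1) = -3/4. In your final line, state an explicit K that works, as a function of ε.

K = (51/32)/ε

Let ε > 0. We seek K > 0 such that y > K implies |(-6y + 12)/(8y + 1) + 3/4| < ε.
(-6y + 12)/(8y + 1) + 3/4 = (8(-6y + 12) − (-6)(8y + 1)) / (8(8y + 1)) = 102/(8(8y + 1)).
For y > 0 we have 8y + 1 > 8y, so |(-6y + 12)/(8y + 1) + 3/4| = 102/(8(8y + 1)) < 102/(8·8y) = (51/32)/y.
Thus |(-6y + 12)/(8y + 1) + 3/4| < ε whenever y > (51/32)/ε.
Take K = (51/32)/ε. If y > K then |(-6y + 12)/(8y + 1) + 3/4| < (51/32)/y < ε.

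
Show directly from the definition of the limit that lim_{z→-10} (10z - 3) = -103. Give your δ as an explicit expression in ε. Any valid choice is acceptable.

δ = ε/10

Fix ε > 0. We need δ > 0 so that 0 < |z + 10| < δ implies |(10z - 3) + 103| < ε.
|(10z - 3) + 103| = |10z + 100| = 10|z + 10|.
Thus it suffices that |z + 10| < ε/10.
Take δ = ε/10. If 0 < |z + 10| < δ then |(10z - 3) + 103| = 10|z + 10| < 10·(ε/10) = ε.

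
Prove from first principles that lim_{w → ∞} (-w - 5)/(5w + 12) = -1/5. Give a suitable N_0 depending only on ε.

Suppose ε > 0. We seek N_0 > 0 such that w > N_0 implies |(-w - 5)/(5w + 12) + 1/5| < ε.
(-w - 5)/(5w + 12) + 1/5 = (5(-w - 5) − (-1)(5w + 12)) / (5(5w + 12)) = -13/(5(5w + 12)).
For w > 0 we have 5w + 12 > 5w, so |(-w - 5)/(5w + 12) + 1/5| = 13/(5(5w + 12)) < 13/(5·5w) = (13/25)/w.
Thus |(-w - 5)/(5w + 12) + 1/5| < ε whenever w > (13/25)/ε.
Take N_0 = (13/25)/ε. If w > N_0 then |(-w - 5)/(5w + 12) + 1/5| < (13/25)/w < ε.

N_0 = (13/25)/ε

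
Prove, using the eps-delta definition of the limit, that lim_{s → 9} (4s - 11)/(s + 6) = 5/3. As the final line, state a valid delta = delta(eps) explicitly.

Let eps > 0 be given. We want delta > 0 with 0 < |s − 9| < delta ⇒ |(4s - 11)/(s + 6) − (5/3)| < eps.
Combining over a common denominator, (4s - 11)/(s + 6) − (5/3) = [(4s - 11)·15 − 25·(s + 6)] / [15·(s + 6)] = 35(s − 9) / (15(s + 6)).
So |(4s - 11)/(s + 6) − (5/3)| = 35|s − 9| / (15·|s + 6|).
Restrict delta ≤ 15/2. Then |s − 9| < 15/2 gives |s + 6| = |(s − 9) + 15| ≥ 15 − 15/2 = 15/2.
Hence |(4s - 11)/(s + 6) − (5/3)| < 35|s − 9|/(15·(15/2)) = (14/45)|s − 9|, which is < eps once |s − 9| < (45/14)eps.
Take delta = min(15/2, (45/14)eps). Then 0 < |s − 9| < delta forces both bounds, so |(4s - 11)/(s + 6) − (5/3)| < eps.

delta = min(15/2, (45/14)eps)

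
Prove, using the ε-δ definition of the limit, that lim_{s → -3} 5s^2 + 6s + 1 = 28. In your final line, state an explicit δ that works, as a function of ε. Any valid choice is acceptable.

δ = min(1, ε/29)

Fix ε > 0. We want δ > 0 such that 0 < |s + 3| < δ implies |(5s^2 + 6s + 1) − 28| < ε.
(5s^2 + 6s + 1) − 28 = 5s^2 + 6s - 27 = (s + 3)(5s - 9).
So |(5s^2 + 6s + 1) − 28| = |s + 3|·|5s - 9|.
Require δ ≤ 1. Then |s + 3| < 1 gives |s| < 4, and by the triangle inequality |5s - 9| ≤ 5·4 + 9 = 29.
Hence |(5s^2 + 6s + 1) − 28| ≤ 29|s + 3| < ε provided |s + 3| < ε/29.
Choosing δ = min(1, ε/29) ensures both conditions, hence |(5s^2 + 6s + 1) − 28| < ε.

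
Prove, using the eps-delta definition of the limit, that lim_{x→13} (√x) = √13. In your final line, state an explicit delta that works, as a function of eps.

Let eps > 0 be given. We want delta > 0 such that 0 < |x − 13| < delta implies |√x − √13| < eps.
Multiplying by the conjugate, |√x − √13| = |x − 13|/(√x + √13).
Restrict delta ≤ 13 so that |x − 13| < 13 forces x > 0, and then √x + √13 > √13.
Hence |√x − √13| < |x − 13|/√13, which is < eps once |x − 13| < √13·eps.
Take delta = min(13, √13·eps). If 0 < |x − 13| < delta then x > 0 and |√x − √13| < |x − 13|/√13 < eps.

delta = min(13, √13·eps)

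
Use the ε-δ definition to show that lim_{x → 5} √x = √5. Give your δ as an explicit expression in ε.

Fix ε > 0. We want δ > 0 such that 0 < |x − 5| < δ implies |√x − √5| < ε.
Rationalise: √x − √5 = (x − 5)/(√x + √5), so |√x − √5| = |x − 5|/(√x + √5).
Restrict δ ≤ 5 so that |x − 5| < 5 forces x > 0, and then √x + √5 > √5.
Hence |√x − √5| < |x − 5|/√5, which is < ε once |x − 5| < √5·ε.
Take δ = min(5, √5·ε). If 0 < |x − 5| < δ then x > 0 and |√x − √5| < |x − 5|/√5 < ε.

δ = min(5, √5·ε)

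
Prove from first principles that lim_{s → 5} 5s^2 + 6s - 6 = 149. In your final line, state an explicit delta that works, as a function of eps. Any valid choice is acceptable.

delta = min(2, eps/66)

Let eps > 0. We want delta > 0 such that 0 < |s − 5| < delta implies |(5s^2 + 6s - 6) − 149| < eps.
(5s^2 + 6s - 6) − 149 = 5s^2 + 6s - 155 = (s − 5)(5s + 31).
So |(5s^2 + 6s - 6) − 149| = |s − 5|·|5s + 31|.
Require delta ≤ 2. Then |s − 5| < 2 gives |s| < 7, and by the triangle inequality |5s + 31| ≤ 5·7 + 31 = 66.
Hence |(5s^2 + 6s - 6) − 149| ≤ 66|s − 5| < eps provided |s − 5| < eps/66.
Take delta = min(2, eps/66). Then 0 < |s − 5| < delta gives both |s − 5| < 2 and |s − 5| < eps/66, so |(5s^2 + 6s - 6) − 149| < eps.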